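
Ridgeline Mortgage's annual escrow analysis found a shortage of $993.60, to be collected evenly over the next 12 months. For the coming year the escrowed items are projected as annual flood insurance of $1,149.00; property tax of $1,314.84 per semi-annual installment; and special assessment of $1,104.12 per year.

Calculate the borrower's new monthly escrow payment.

Flood insurance — $1,149.00/yr
Property tax — $1,314.84 × 2 = $2,629.68/yr
Special assessment — $1,104.12/yr
Total per year = $4,882.80
Monthly escrow = $4,882.80 ÷ 12 = $406.90
Shortage per month = $993.60 ÷ 12 = $82.80
Adjusted monthly = $406.90 + $82.80 = $489.70

$489.70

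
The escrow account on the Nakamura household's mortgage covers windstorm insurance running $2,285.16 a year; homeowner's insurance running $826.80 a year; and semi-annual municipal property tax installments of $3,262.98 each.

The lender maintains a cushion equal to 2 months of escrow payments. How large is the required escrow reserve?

$1,606.32

Windstorm insurance — $2,285.16 per year
Homeowner's insurance — $826.80 per year
Municipal property tax — $3,262.98 × 2 = $6,525.96 per year
Annual escrow total = $2,285.16 + $826.80 + $6,525.96 = $9,637.92
Monthly escrow = $9,637.92 ÷ 12 = $803.16
Cushion = 2 × $803.16 = $1,606.32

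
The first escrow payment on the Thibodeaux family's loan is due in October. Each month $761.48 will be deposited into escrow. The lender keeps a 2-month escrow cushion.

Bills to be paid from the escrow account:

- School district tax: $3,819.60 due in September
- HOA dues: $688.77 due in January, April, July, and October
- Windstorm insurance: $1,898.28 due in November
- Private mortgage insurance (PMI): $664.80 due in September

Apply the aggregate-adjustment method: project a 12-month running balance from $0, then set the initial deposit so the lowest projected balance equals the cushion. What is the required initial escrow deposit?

Cushion = 2 × $761.48 = $1,522.96
Trial balance (start $0, +$761.48 each month, − disbursements):
  Oct: +$761.48 − $688.77 → $72.71
  Nov: +$761.48 − $1,898.28 → -$1,064.09
  Dec: +$761.48 → -$302.61
  Jan: +$761.48 − $688.77 → -$229.90
  Feb: +$761.48 → $531.58
  Mar: +$761.48 → $1,293.06
  Apr: +$761.48 − $688.77 → $1,365.77
  May: +$761.48 → $2,127.25
  Jun: +$761.48 → $2,888.73
  Jul: +$761.48 − $688.77 → $2,961.44
  Aug: +$761.48 → $3,722.92
  Sep: +$761.48 − $4,484.40 → $0.00
Lowest trial balance = -$1,064.09 (Nov)
Initial deposit = cushion − low point = $1,522.96 − (-$1,064.09) = $2,587.05

$2,587.05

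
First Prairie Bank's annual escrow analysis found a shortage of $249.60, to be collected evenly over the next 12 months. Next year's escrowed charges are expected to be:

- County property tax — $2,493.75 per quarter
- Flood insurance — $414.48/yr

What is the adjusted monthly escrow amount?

County property tax — $2,493.75 × 4 = $9,975.00
Flood insurance — $414.48
Yearly total = $9,975.00 + $414.48 = $10,389.48
Base monthly escrow = $10,389.48 ÷ 12 = $865.79
Monthly shortage recovery: $249.60 / 12 = $20.80
Adjusted monthly = $865.79 + $20.80 = $886.59

$886.59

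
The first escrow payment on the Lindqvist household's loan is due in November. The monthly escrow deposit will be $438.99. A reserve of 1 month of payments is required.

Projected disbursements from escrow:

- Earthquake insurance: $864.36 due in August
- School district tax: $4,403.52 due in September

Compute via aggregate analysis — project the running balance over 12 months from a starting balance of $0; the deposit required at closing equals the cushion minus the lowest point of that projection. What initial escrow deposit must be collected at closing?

Cushion = 1 × $438.99 = $438.99
Trial balance (start $0, +$438.99 each month, − disbursements):
  Nov: +$438.99 → $438.99
  Dec: +$438.99 → $877.98
  Jan: +$438.99 → $1,316.97
  Feb: +$438.99 → $1,755.96
  Mar: +$438.99 → $2,194.95
  Apr: +$438.99 → $2,633.94
  May: +$438.99 → $3,072.93
  Jun: +$438.99 → $3,511.92
  Jul: +$438.99 → $3,950.91
  Aug: +$438.99 − $864.36 → $3,525.54
  Sep: +$438.99 − $4,403.52 → -$438.99
  Oct: +$438.99 → $0.00
Lowest trial balance = -$438.99 (Sep)
Initial deposit = cushion − low point = $438.99 − (-$438.99) = $877.98

$877.98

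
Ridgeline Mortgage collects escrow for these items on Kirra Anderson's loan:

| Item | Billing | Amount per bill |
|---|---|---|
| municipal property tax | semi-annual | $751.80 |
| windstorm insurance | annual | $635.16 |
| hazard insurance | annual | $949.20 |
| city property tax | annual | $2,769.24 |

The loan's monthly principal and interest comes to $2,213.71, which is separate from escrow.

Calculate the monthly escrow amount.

$488.10

Municipal property tax = $751.80 × 2 = $1,503.60 per year
Windstorm insurance = $635.16 per year
Hazard insurance = $949.20 per year
City property tax = $2,769.24 per year
Yearly total = $5,857.20
Monthly escrow = $5,857.20 / 12 = $488.10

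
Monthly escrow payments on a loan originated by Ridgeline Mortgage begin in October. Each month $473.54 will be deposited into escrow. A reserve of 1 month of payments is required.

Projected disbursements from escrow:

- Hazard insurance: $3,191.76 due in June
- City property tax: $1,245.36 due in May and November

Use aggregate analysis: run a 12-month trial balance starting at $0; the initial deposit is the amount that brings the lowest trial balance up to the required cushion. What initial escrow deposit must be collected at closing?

Cushion = 1 × $473.54 = $473.54
Trial balance (start $0, +$473.54 each month, − disbursements):
  Oct: +$473.54 → $473.54
  Nov: +$473.54 − $1,245.36 → -$298.28
  Dec: +$473.54 → $175.26
  Jan: +$473.54 → $648.80
  Feb: +$473.54 → $1,122.34
  Mar: +$473.54 → $1,595.88
  Apr: +$473.54 → $2,069.42
  May: +$473.54 − $1,245.36 → $1,297.60
  Jun: +$473.54 − $3,191.76 → -$1,420.62
  Jul: +$473.54 → -$947.08
  Aug: +$473.54 → -$473.54
  Sep: +$473.54 → $0.00
Lowest trial balance = -$1,420.62 (Jun)
Initial deposit = cushion − low point = $473.54 − (-$1,420.62) = $1,894.16

$1,894.16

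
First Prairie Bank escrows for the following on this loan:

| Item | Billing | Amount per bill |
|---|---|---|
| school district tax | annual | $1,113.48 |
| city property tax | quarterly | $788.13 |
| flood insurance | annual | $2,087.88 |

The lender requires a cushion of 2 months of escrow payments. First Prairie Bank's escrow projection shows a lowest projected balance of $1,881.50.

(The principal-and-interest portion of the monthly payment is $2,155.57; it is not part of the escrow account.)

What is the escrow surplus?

$822.52

School district tax = $1,113.48 annually
City property tax = $788.13 × 4 = $3,152.52 annually
Flood insurance = $2,087.88 annually
Combined annual = $1,113.48 + $3,152.52 + $2,087.88 = $6,353.88
Monthly escrow = $6,353.88 / 12 = $529.49
Cushion = 2 × $529.49 = $1,058.98
Excess over cushion: $1,881.50 − $1,058.98 = $822.52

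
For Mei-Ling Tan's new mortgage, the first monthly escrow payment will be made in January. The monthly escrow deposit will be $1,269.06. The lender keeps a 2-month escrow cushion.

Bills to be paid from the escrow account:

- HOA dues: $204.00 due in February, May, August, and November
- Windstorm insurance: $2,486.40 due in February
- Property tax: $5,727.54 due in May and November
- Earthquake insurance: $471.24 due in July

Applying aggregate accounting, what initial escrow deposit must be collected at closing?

Cushion = 2 × $1,269.06 = $2,538.12
Trial balance (start $0, +$1,269.06 each month, − disbursements):
  Jan: +$1,269.06 → $1,269.06
  Feb: +$1,269.06 − $2,690.40 → -$152.28
  Mar: +$1,269.06 → $1,116.78
  Apr: +$1,269.06 → $2,385.84
  May: +$1,269.06 − $5,931.54 → -$2,276.64
  Jun: +$1,269.06 → -$1,007.58
  Jul: +$1,269.06 − $471.24 → -$209.76
  Aug: +$1,269.06 − $204.00 → $855.30
  Sep: +$1,269.06 → $2,124.36
  Oct: +$1,269.06 → $3,393.42
  Nov: +$1,269.06 − $5,931.54 → -$1,269.06
  Dec: +$1,269.06 → $0.00
Lowest trial balance = -$2,276.64 (May)
Initial deposit = cushion − low point = $2,538.12 − (-$2,276.64) = $4,814.76

$4,814.76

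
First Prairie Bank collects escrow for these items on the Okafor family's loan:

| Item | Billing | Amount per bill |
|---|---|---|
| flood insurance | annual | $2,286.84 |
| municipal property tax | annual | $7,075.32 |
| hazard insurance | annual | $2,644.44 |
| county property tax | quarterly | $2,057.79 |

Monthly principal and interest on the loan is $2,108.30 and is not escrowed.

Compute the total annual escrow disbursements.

Flood insurance — $2,286.84
Municipal property tax — $7,075.32
Hazard insurance — $2,644.44
County property tax — $2,057.79 × 4 = $8,231.16
Combined annual = $2,286.84 + $7,075.32 + $2,644.44 + $8,231.16 = $20,237.76

$20,237.76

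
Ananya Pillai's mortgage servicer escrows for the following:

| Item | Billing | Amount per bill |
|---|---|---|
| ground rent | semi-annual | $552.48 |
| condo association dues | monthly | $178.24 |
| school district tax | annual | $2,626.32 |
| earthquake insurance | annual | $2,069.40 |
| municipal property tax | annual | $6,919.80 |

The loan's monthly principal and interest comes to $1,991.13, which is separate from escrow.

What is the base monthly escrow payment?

$1,238.28

Ground rent — $552.48 × 2 = $1,104.96
Condo association dues — $178.24 × 12 = $2,138.88
School district tax — $2,626.32
Earthquake insurance — $2,069.40
Municipal property tax — $6,919.80
Total annual escrow = $1,104.96 + $2,138.88 + $2,626.32 + $2,069.40 + $6,919.80 = $14,859.36
Base monthly escrow = $14,859.36 ÷ 12 = $1,238.28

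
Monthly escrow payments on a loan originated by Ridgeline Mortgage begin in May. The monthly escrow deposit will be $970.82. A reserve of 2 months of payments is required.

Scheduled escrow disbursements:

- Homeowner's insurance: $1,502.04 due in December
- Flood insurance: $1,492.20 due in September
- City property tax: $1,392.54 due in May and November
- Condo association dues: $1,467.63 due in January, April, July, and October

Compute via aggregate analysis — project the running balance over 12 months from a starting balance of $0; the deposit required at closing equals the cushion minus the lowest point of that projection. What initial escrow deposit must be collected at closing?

$3,386.47

Cushion = 2 × $970.82 = $1,941.64
Trial balance (start $0, +$970.82 each month, − disbursements):
  May: +$970.82 − $1,392.54 → -$421.72
  Jun: +$970.82 → $549.10
  Jul: +$970.82 − $1,467.63 → $52.29
  Aug: +$970.82 → $1,023.11
  Sep: +$970.82 − $1,492.20 → $501.73
  Oct: +$970.82 − $1,467.63 → $4.92
  Nov: +$970.82 − $1,392.54 → -$416.80
  Dec: +$970.82 − $1,502.04 → -$948.02
  Jan: +$970.82 − $1,467.63 → -$1,444.83
  Feb: +$970.82 → -$474.01
  Mar: +$970.82 → $496.81
  Apr: +$970.82 − $1,467.63 → $0.00
Lowest trial balance = -$1,444.83 (Jan)
Initial deposit = cushion − low point = $1,941.64 − (-$1,444.83) = $3,386.47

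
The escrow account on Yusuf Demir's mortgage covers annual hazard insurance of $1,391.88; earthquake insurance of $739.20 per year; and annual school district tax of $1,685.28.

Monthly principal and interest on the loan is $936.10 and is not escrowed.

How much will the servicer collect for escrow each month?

Hazard insurance = $1,391.88 annually
Earthquake insurance = $739.20 annually
School district tax = $1,685.28 annually
Total per year = $1,391.88 + $739.20 + $1,685.28 = $3,816.36
Per month = $3,816.36 / 12 = $318.03

$318.03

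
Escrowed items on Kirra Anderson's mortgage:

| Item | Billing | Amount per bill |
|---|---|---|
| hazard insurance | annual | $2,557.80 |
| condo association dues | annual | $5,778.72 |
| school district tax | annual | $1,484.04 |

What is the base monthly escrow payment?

$818.38

Hazard insurance = $2,557.80
Condo association dues = $5,778.72
School district tax = $1,484.04
Annual escrow total = $9,820.56
Monthly escrow = $9,820.56 / 12 = $818.38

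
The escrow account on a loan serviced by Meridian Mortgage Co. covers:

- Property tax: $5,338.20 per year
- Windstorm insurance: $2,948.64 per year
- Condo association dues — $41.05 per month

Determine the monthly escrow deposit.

Property tax: $5,338.20 annually
Windstorm insurance: $2,948.64 annually
Condo association dues: $41.05 × 12 = $492.60 annually
Total per year = $5,338.20 + $2,948.64 + $492.60 = $8,779.44
Monthly = $8,779.44 / 12 = $731.62

$731.62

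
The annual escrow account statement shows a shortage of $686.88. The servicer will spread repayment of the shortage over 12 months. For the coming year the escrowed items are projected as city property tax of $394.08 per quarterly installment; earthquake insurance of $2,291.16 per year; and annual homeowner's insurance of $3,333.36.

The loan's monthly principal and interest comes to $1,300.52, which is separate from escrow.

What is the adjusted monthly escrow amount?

$657.31

City property tax — $394.08 × 4 = $1,576.32/yr
Earthquake insurance — $2,291.16/yr
Homeowner's insurance — $3,333.36/yr
Annual escrow total = $7,200.84
Base monthly escrow = $7,200.84 ÷ 12 = $600.07
Shortage per month = $686.88 ÷ 12 = $57.24
Adjusted monthly = $600.07 + $57.24 = $657.31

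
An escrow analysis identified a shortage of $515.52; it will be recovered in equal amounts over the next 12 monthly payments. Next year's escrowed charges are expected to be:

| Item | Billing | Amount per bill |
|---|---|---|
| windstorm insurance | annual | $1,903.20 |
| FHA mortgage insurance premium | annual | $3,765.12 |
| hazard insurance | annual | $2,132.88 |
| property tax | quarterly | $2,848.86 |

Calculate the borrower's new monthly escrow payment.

$1,642.68

Windstorm insurance: $1,903.20
FHA mortgage insurance premium: $3,765.12
Hazard insurance: $2,132.88
Property tax: $2,848.86 × 4 = $11,395.44
Total per year = $19,196.64
Monthly = $19,196.64 / 12 = $1,599.72
Monthly shortage recovery: $515.52 / 12 = $42.96
Adjusted monthly = $1,599.72 + $42.96 = $1,642.68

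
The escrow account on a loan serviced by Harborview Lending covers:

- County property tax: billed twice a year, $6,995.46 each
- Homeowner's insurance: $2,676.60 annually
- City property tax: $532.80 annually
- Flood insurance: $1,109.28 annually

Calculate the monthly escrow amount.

$1,525.80

County property tax — $6,995.46 × 2 = $13,990.92
Homeowner's insurance — $2,676.60
City property tax — $532.80
Flood insurance — $1,109.28
Annual escrow total = $18,309.60
Per month = $18,309.60 ÷ 12 = $1,525.80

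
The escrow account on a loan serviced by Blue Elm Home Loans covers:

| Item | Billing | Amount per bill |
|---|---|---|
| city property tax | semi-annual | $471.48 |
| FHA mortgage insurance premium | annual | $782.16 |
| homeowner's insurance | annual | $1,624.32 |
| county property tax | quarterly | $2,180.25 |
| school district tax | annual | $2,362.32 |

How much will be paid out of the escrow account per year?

City property tax: $471.48 × 2 = $942.96/yr
FHA mortgage insurance premium: $782.16/yr
Homeowner's insurance: $1,624.32/yr
County property tax: $2,180.25 × 4 = $8,721.00/yr
School district tax: $2,362.32/yr
Combined annual = $14,432.76

$14,432.76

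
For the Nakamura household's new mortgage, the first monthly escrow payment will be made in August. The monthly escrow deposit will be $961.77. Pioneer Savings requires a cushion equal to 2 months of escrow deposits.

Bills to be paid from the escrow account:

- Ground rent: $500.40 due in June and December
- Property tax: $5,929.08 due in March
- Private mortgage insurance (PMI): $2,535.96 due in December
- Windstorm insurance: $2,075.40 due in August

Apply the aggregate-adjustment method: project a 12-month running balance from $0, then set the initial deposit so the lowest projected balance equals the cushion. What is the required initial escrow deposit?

$5,270.22

Cushion = 2 × $961.77 = $1,923.54
Trial balance (start $0, +$961.77 each month, − disbursements):
  Aug: +$961.77 − $2,075.40 → -$1,113.63
  Sep: +$961.77 → -$151.86
  Oct: +$961.77 → $809.91
  Nov: +$961.77 → $1,771.68
  Dec: +$961.77 − $3,036.36 → -$302.91
  Jan: +$961.77 → $658.86
  Feb: +$961.77 → $1,620.63
  Mar: +$961.77 − $5,929.08 → -$3,346.68
  Apr: +$961.77 → -$2,384.91
  May: +$961.77 → -$1,423.14
  Jun: +$961.77 − $500.40 → -$961.77
  Jul: +$961.77 → $0.00
Lowest trial balance = -$3,346.68 (Mar)
Initial deposit = cushion − low point = $1,923.54 − (-$3,346.68) = $5,270.22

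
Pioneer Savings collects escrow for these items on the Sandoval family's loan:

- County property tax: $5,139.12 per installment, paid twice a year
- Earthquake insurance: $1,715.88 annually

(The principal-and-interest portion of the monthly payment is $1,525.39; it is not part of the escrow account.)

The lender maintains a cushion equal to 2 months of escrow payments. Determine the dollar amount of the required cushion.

$1,999.02

County property tax — $5,139.12 × 2 = $10,278.24 per year
Earthquake insurance — $1,715.88 per year
Combined annual = $10,278.24 + $1,715.88 = $11,994.12
Monthly escrow = $11,994.12 ÷ 12 = $999.51
Required cushion = 2 × $999.51 = $1,999.02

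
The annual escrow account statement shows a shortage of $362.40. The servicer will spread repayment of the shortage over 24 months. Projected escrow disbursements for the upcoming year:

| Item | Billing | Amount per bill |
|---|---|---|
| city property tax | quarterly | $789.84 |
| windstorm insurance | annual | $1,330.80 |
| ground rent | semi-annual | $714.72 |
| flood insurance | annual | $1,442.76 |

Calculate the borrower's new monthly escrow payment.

$628.63

City property tax = $789.84 × 4 = $3,159.36
Windstorm insurance = $1,330.80
Ground rent = $714.72 × 2 = $1,429.44
Flood insurance = $1,442.76
Annual escrow total = $3,159.36 + $1,330.80 + $1,429.44 + $1,442.76 = $7,362.36
Monthly = $7,362.36 / 12 = $613.53
Shortage spread = $362.40 / 24 = $15.10/mo
Adjusted monthly = $613.53 + $15.10 = $628.63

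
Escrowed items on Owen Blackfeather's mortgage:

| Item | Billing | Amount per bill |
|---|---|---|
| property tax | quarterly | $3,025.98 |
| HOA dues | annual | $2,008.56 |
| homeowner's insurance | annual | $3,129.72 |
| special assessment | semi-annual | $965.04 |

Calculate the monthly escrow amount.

$1,597.69

Property tax: $3,025.98 × 4 = $12,103.92 annually
HOA dues: $2,008.56 annually
Homeowner's insurance: $3,129.72 annually
Special assessment: $965.04 × 2 = $1,930.08 annually
Total annual escrow = $19,172.28
Monthly escrow = $19,172.28 ÷ 12 = $1,597.69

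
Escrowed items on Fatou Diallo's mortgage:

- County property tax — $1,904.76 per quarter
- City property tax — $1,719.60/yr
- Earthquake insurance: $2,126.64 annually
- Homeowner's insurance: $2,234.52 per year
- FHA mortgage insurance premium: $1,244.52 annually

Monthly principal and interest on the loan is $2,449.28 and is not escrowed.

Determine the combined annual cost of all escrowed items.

$14,944.32

County property tax — $1,904.76 × 4 = $7,619.04
City property tax — $1,719.60
Earthquake insurance — $2,126.64
Homeowner's insurance — $2,234.52
FHA mortgage insurance premium — $1,244.52
Total per year = $7,619.04 + $1,719.60 + $2,126.64 + $2,234.52 + $1,244.52 = $14,944.32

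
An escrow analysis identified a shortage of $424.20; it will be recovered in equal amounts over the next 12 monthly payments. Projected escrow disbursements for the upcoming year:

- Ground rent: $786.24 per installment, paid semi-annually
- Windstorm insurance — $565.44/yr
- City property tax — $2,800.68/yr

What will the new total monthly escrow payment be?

$446.90

Ground rent: $786.24 × 2 = $1,572.48
Windstorm insurance: $565.44
City property tax: $2,800.68
Yearly total = $1,572.48 + $565.44 + $2,800.68 = $4,938.60
Per month = $4,938.60 / 12 = $411.55
Monthly shortage recovery: $424.20 / 12 = $35.35
Adjusted monthly = $411.55 + $35.35 = $446.90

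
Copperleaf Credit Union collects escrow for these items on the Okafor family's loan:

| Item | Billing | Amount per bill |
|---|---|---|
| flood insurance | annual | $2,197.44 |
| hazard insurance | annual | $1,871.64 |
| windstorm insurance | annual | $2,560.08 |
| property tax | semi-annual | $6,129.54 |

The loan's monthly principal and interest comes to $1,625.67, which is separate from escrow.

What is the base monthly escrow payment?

Flood insurance — $2,197.44 per year
Hazard insurance — $1,871.64 per year
Windstorm insurance — $2,560.08 per year
Property tax — $6,129.54 × 2 = $12,259.08 per year
Total per year = $18,888.24
Monthly = $18,888.24 ÷ 12 = $1,574.02

$1,574.02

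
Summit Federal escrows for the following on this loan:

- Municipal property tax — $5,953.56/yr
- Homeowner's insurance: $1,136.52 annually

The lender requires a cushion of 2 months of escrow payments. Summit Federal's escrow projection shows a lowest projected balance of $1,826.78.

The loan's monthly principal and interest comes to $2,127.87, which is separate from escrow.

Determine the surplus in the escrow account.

$645.10

Municipal property tax — $5,953.56 annually
Homeowner's insurance — $1,136.52 annually
Annual escrow total = $7,090.08
Base monthly escrow = $7,090.08 ÷ 12 = $590.84
Required cushion = 2 × $590.84 = $1,181.68
Excess over cushion: $1,826.78 − $1,181.68 = $645.10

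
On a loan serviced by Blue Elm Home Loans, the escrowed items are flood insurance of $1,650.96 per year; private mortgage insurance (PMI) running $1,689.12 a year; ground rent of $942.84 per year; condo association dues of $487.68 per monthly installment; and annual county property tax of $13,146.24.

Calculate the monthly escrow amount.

$1,940.11

Flood insurance = $1,650.96/yr
Private mortgage insurance (PMI) = $1,689.12/yr
Ground rent = $942.84/yr
Condo association dues = $487.68 × 12 = $5,852.16/yr
County property tax = $13,146.24/yr
Combined annual = $1,650.96 + $1,689.12 + $942.84 + $5,852.16 + $13,146.24 = $23,281.32
Base monthly escrow = $23,281.32 ÷ 12 = $1,940.11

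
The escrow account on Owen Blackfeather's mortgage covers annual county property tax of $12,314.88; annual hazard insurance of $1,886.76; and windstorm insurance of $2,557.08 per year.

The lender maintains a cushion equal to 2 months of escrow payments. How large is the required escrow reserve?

$2,793.12

County property tax — $12,314.88 annually
Hazard insurance — $1,886.76 annually
Windstorm insurance — $2,557.08 annually
Annual escrow total = $12,314.88 + $1,886.76 + $2,557.08 = $16,758.72
Per month = $16,758.72 ÷ 12 = $1,396.56
Required cushion = 2 × $1,396.56 = $2,793.12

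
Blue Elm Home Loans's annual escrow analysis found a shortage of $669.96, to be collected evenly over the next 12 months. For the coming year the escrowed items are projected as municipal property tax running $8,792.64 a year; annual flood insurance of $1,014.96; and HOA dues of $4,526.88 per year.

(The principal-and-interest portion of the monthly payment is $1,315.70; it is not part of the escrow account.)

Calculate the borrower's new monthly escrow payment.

$1,250.37

Municipal property tax — $8,792.64 annually
Flood insurance — $1,014.96 annually
HOA dues — $4,526.88 annually
Total annual escrow = $14,334.48
Per month = $14,334.48 / 12 = $1,194.54
Monthly shortage recovery: $669.96 ÷ 12 = $55.83
New monthly escrow = $1,194.54 + $55.83 = $1,250.37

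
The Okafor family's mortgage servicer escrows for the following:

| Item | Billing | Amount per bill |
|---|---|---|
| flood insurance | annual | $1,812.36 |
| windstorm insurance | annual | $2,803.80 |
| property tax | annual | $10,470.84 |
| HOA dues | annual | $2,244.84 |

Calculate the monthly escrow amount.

$1,444.32

Flood insurance: $1,812.36 annually
Windstorm insurance: $2,803.80 annually
Property tax: $10,470.84 annually
HOA dues: $2,244.84 annually
Total per year = $17,331.84
Monthly escrow = $17,331.84 / 12 = $1,444.32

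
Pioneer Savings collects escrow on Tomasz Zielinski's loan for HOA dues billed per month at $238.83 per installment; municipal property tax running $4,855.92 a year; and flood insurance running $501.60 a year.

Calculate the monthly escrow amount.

HOA dues = $238.83 × 12 = $2,865.96
Municipal property tax = $4,855.92
Flood insurance = $501.60
Annual escrow total = $8,223.48
Base monthly escrow = $8,223.48 / 12 = $685.29

$685.29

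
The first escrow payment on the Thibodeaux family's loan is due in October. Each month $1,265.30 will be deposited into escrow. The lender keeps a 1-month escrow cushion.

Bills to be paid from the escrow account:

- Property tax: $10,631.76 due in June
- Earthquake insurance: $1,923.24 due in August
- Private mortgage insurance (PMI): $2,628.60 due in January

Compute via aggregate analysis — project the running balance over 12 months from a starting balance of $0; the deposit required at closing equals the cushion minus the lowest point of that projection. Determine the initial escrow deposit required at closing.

Cushion = 1 × $1,265.30 = $1,265.30
Trial balance (start $0, +$1,265.30 each month, − disbursements):
  Oct: +$1,265.30 → $1,265.30
  Nov: +$1,265.30 → $2,530.60
  Dec: +$1,265.30 → $3,795.90
  Jan: +$1,265.30 − $2,628.60 → $2,432.60
  Feb: +$1,265.30 → $3,697.90
  Mar: +$1,265.30 → $4,963.20
  Apr: +$1,265.30 → $6,228.50
  May: +$1,265.30 → $7,493.80
  Jun: +$1,265.30 − $10,631.76 → -$1,872.66
  Jul: +$1,265.30 → -$607.36
  Aug: +$1,265.30 − $1,923.24 → -$1,265.30
  Sep: +$1,265.30 → $0.00
Lowest trial balance = -$1,872.66 (Jun)
Initial deposit = cushion − low point = $1,265.30 − (-$1,872.66) = $3,137.96

$3,137.96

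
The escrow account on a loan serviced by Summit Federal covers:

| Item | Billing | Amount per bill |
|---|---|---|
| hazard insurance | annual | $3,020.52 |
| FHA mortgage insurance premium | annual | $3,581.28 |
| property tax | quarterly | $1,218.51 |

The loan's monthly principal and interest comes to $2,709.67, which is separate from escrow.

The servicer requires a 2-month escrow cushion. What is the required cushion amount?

Hazard insurance — $3,020.52 annually
FHA mortgage insurance premium — $3,581.28 annually
Property tax — $1,218.51 × 4 = $4,874.04 annually
Yearly total = $3,020.52 + $3,581.28 + $4,874.04 = $11,475.84
Monthly = $11,475.84 / 12 = $956.32
Cushion = 2 × $956.32 = $1,912.64

$1,912.64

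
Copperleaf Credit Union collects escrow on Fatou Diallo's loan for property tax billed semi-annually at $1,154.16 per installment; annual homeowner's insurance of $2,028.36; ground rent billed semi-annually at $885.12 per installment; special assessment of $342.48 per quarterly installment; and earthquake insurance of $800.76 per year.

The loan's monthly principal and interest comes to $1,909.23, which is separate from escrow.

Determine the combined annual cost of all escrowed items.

$8,277.60

Property tax: $1,154.16 × 2 = $2,308.32/yr
Homeowner's insurance: $2,028.36/yr
Ground rent: $885.12 × 2 = $1,770.24/yr
Special assessment: $342.48 × 4 = $1,369.92/yr
Earthquake insurance: $800.76/yr
Combined annual = $2,308.32 + $2,028.36 + $1,770.24 + $1,369.92 + $800.76 = $8,277.60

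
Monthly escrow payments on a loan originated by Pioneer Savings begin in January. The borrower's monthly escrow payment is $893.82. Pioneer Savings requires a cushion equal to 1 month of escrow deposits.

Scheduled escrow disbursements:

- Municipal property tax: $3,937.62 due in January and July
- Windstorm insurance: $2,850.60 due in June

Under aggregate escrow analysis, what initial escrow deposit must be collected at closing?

$5,362.92

Cushion = 1 × $893.82 = $893.82
Trial balance (start $0, +$893.82 each month, − disbursements):
  Jan: +$893.82 − $3,937.62 → -$3,043.80
  Feb: +$893.82 → -$2,149.98
  Mar: +$893.82 → -$1,256.16
  Apr: +$893.82 → -$362.34
  May: +$893.82 → $531.48
  Jun: +$893.82 − $2,850.60 → -$1,425.30
  Jul: +$893.82 − $3,937.62 → -$4,469.10
  Aug: +$893.82 → -$3,575.28
  Sep: +$893.82 → -$2,681.46
  Oct: +$893.82 → -$1,787.64
  Nov: +$893.82 → -$893.82
  Dec: +$893.82 → $0.00
Lowest trial balance = -$4,469.10 (Jul)
Initial deposit = cushion − low point = $893.82 − (-$4,469.10) = $5,362.92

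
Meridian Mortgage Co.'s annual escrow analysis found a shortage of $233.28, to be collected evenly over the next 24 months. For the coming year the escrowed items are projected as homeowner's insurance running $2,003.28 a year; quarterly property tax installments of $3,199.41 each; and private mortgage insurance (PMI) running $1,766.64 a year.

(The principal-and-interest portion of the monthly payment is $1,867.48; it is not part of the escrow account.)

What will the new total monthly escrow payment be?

$1,390.35

Homeowner's insurance — $2,003.28/yr
Property tax — $3,199.41 × 4 = $12,797.64/yr
Private mortgage insurance (PMI) — $1,766.64/yr
Total annual escrow = $2,003.28 + $12,797.64 + $1,766.64 = $16,567.56
Monthly escrow = $16,567.56 / 12 = $1,380.63
Shortage spread = $233.28 / 24 = $9.72/mo
New monthly escrow = $1,380.63 + $9.72 = $1,390.35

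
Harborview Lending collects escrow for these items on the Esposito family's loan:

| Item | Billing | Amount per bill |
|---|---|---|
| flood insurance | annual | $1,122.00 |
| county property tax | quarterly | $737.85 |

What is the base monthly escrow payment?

$339.45

Flood insurance: $1,122.00/yr
County property tax: $737.85 × 4 = $2,951.40/yr
Combined annual = $1,122.00 + $2,951.40 = $4,073.40
Per month = $4,073.40 ÷ 12 = $339.45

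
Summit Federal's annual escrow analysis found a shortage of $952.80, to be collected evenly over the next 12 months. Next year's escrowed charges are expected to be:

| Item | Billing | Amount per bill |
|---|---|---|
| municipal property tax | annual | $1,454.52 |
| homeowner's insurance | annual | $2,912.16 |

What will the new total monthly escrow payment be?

$443.29

Municipal property tax = $1,454.52
Homeowner's insurance = $2,912.16
Yearly total = $4,366.68
Monthly escrow = $4,366.68 ÷ 12 = $363.89
Shortage spread = $952.80 / 12 = $79.40/mo
Adjusted monthly = $363.89 + $79.40 = $443.29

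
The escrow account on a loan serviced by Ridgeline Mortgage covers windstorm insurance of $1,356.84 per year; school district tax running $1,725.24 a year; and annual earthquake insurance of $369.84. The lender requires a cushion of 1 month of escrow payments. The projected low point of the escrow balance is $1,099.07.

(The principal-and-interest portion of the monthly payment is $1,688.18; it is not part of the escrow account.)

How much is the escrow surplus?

Windstorm insurance — $1,356.84/yr
School district tax — $1,725.24/yr
Earthquake insurance — $369.84/yr
Total annual escrow = $1,356.84 + $1,725.24 + $369.84 = $3,451.92
Per month = $3,451.92 / 12 = $287.66
Required cushion = 1 × $287.66 = $287.66
Excess over cushion: $1,099.07 − $287.66 = $811.41

$811.41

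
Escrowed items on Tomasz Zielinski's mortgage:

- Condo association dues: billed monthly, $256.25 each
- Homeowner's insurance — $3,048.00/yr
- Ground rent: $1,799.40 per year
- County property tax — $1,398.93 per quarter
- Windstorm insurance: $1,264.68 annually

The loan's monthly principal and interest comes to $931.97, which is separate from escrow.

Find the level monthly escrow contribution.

Condo association dues: $256.25 × 12 = $3,075.00 per year
Homeowner's insurance: $3,048.00 per year
Ground rent: $1,799.40 per year
County property tax: $1,398.93 × 4 = $5,595.72 per year
Windstorm insurance: $1,264.68 per year
Yearly total = $3,075.00 + $3,048.00 + $1,799.40 + $5,595.72 + $1,264.68 = $14,782.80
Monthly escrow = $14,782.80 ÷ 12 = $1,231.90

$1,231.90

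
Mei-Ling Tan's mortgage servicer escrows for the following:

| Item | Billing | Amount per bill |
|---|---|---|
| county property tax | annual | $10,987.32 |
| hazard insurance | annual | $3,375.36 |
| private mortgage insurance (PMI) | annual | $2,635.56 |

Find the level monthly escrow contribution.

$1,416.52

County property tax = $10,987.32 annually
Hazard insurance = $3,375.36 annually
Private mortgage insurance (PMI) = $2,635.56 annually
Combined annual = $10,987.32 + $3,375.36 + $2,635.56 = $16,998.24
Monthly escrow = $16,998.24 ÷ 12 = $1,416.52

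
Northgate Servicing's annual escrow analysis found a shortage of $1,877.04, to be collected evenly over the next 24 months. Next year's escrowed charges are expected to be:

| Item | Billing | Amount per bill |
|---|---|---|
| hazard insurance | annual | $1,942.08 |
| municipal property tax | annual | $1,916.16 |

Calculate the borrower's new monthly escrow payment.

$399.73

Hazard insurance: $1,942.08 per year
Municipal property tax: $1,916.16 per year
Total per year = $3,858.24
Monthly escrow = $3,858.24 ÷ 12 = $321.52
Monthly shortage recovery: $1,877.04 ÷ 24 = $78.21
Adjusted monthly = $321.52 + $78.21 = $399.73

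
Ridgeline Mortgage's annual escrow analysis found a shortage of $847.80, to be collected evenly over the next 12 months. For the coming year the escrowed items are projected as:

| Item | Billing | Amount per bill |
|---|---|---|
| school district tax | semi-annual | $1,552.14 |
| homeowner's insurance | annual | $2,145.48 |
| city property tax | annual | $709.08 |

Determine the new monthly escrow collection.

School district tax — $1,552.14 × 2 = $3,104.28/yr
Homeowner's insurance — $2,145.48/yr
City property tax — $709.08/yr
Annual escrow total = $3,104.28 + $2,145.48 + $709.08 = $5,958.84
Monthly escrow = $5,958.84 / 12 = $496.57
Shortage per month = $847.80 ÷ 12 = $70.65
Adjusted monthly = $496.57 + $70.65 = $567.22

$567.22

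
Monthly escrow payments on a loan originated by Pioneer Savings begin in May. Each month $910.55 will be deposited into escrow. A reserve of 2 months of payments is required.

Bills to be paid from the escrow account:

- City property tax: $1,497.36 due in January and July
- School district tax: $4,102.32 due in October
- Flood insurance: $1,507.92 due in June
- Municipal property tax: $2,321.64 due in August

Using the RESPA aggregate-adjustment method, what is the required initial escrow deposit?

$5,787.04

Cushion = 2 × $910.55 = $1,821.10
Trial balance (start $0, +$910.55 each month, − disbursements):
  May: +$910.55 → $910.55
  Jun: +$910.55 − $1,507.92 → $313.18
  Jul: +$910.55 − $1,497.36 → -$273.63
  Aug: +$910.55 − $2,321.64 → -$1,684.72
  Sep: +$910.55 → -$774.17
  Oct: +$910.55 − $4,102.32 → -$3,965.94
  Nov: +$910.55 → -$3,055.39
  Dec: +$910.55 → -$2,144.84
  Jan: +$910.55 − $1,497.36 → -$2,731.65
  Feb: +$910.55 → -$1,821.10
  Mar: +$910.55 → -$910.55
  Apr: +$910.55 → $0.00
Lowest trial balance = -$3,965.94 (Oct)
Initial deposit = cushion − low point = $1,821.10 − (-$3,965.94) = $5,787.04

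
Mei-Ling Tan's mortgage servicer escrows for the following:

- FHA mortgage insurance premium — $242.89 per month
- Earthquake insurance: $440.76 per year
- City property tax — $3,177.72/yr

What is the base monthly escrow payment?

FHA mortgage insurance premium — $242.89 × 12 = $2,914.68
Earthquake insurance — $440.76
City property tax — $3,177.72
Combined annual = $2,914.68 + $440.76 + $3,177.72 = $6,533.16
Base monthly escrow = $6,533.16 / 12 = $544.43

$544.43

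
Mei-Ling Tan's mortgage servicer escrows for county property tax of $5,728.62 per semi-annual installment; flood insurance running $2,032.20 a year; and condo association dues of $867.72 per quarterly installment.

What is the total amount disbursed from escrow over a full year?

$16,960.32

County property tax — $5,728.62 × 2 = $11,457.24/yr
Flood insurance — $2,032.20/yr
Condo association dues — $867.72 × 4 = $3,470.88/yr
Total annual escrow = $11,457.24 + $2,032.20 + $3,470.88 = $16,960.32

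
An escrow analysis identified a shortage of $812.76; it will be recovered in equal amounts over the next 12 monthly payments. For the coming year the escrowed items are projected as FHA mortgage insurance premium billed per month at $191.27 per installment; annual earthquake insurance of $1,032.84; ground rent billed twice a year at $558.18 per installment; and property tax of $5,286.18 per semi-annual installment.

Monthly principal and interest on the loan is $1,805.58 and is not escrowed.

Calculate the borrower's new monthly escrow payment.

FHA mortgage insurance premium — $191.27 × 12 = $2,295.24
Earthquake insurance — $1,032.84
Ground rent — $558.18 × 2 = $1,116.36
Property tax — $5,286.18 × 2 = $10,572.36
Yearly total = $2,295.24 + $1,032.84 + $1,116.36 + $10,572.36 = $15,016.80
Monthly escrow = $15,016.80 ÷ 12 = $1,251.40
Monthly shortage recovery: $812.76 / 12 = $67.73
Adjusted monthly = $1,251.40 + $67.73 = $1,319.13

$1,319.13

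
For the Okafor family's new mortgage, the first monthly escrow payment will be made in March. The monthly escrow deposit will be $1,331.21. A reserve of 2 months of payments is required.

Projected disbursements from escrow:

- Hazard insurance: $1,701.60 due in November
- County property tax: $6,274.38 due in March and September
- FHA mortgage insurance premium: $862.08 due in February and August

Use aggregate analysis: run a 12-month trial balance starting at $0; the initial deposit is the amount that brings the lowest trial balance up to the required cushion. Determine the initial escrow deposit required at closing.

$7,605.59

Cushion = 2 × $1,331.21 = $2,662.42
Trial balance (start $0, +$1,331.21 each month, − disbursements):
  Mar: +$1,331.21 − $6,274.38 → -$4,943.17
  Apr: +$1,331.21 → -$3,611.96
  May: +$1,331.21 → -$2,280.75
  Jun: +$1,331.21 → -$949.54
  Jul: +$1,331.21 → $381.67
  Aug: +$1,331.21 − $862.08 → $850.80
  Sep: +$1,331.21 − $6,274.38 → -$4,092.37
  Oct: +$1,331.21 → -$2,761.16
  Nov: +$1,331.21 − $1,701.60 → -$3,131.55
  Dec: +$1,331.21 → -$1,800.34
  Jan: +$1,331.21 → -$469.13
  Feb: +$1,331.21 − $862.08 → $0.00
Lowest trial balance = -$4,943.17 (Mar)
Initial deposit = cushion − low point = $2,662.42 − (-$4,943.17) = $7,605.59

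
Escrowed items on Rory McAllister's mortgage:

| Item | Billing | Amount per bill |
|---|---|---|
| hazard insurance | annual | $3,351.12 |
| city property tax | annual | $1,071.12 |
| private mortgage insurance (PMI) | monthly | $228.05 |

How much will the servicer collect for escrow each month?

$596.57

Hazard insurance = $3,351.12/yr
City property tax = $1,071.12/yr
Private mortgage insurance (PMI) = $228.05 × 12 = $2,736.60/yr
Yearly total = $3,351.12 + $1,071.12 + $2,736.60 = $7,158.84
Monthly = $7,158.84 / 12 = $596.57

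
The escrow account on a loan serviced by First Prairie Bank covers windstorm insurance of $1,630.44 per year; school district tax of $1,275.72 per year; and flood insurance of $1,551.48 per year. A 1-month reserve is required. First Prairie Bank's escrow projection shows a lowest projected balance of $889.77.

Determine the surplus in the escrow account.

Windstorm insurance: $1,630.44
School district tax: $1,275.72
Flood insurance: $1,551.48
Total per year = $1,630.44 + $1,275.72 + $1,551.48 = $4,457.64
Monthly = $4,457.64 ÷ 12 = $371.47
Required cushion = 1 × $371.47 = $371.47
Surplus = $889.77 − $371.47 = $518.30

$518.30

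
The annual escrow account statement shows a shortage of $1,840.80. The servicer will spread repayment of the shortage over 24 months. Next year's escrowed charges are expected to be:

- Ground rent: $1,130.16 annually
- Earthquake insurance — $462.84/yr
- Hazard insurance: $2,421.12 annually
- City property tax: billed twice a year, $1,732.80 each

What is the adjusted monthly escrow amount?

Ground rent — $1,130.16 annually
Earthquake insurance — $462.84 annually
Hazard insurance — $2,421.12 annually
City property tax — $1,732.80 × 2 = $3,465.60 annually
Annual escrow total = $7,479.72
Base monthly escrow = $7,479.72 / 12 = $623.31
Shortage spread = $1,840.80 ÷ 24 = $76.70/mo
Adjusted monthly = $623.31 + $76.70 = $700.01

$700.01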